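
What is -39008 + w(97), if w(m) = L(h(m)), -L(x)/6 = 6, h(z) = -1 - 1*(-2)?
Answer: -39044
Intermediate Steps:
h(z) = 1 (h(z) = -1 + 2 = 1)
L(x) = -36 (L(x) = -6*6 = -36)
w(m) = -36
-39008 + w(97) = -39008 - 36 = -39044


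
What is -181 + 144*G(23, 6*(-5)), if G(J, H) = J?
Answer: 3131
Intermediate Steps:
-181 + 144*G(23, 6*(-5)) = -181 + 144*23 = -181 + 3312 = 3131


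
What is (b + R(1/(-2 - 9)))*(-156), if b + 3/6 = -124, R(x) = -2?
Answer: 19734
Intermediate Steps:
b = -249/2 (b = -½ - 124 = -249/2 ≈ -124.50)
(b + R(1/(-2 - 9)))*(-156) = (-249/2 - 2)*(-156) = -253/2*(-156) = 19734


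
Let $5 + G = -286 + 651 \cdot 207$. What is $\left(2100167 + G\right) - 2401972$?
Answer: $-167339$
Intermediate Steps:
$G = 134466$ ($G = -5 + \left(-286 + 651 \cdot 207\right) = -5 + \left(-286 + 134757\right) = -5 + 134471 = 134466$)
$\left(2100167 + G\right) - 2401972 = \left(2100167 + 134466\right) - 2401972 = 2234633 - 2401972 = -167339$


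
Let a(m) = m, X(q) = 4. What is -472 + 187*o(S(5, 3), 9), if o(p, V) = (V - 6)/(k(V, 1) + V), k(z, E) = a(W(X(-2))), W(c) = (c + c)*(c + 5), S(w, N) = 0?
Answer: -12557/27 ≈ -465.07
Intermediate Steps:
W(c) = 2*c*(5 + c) (W(c) = (2*c)*(5 + c) = 2*c*(5 + c))
k(z, E) = 72 (k(z, E) = 2*4*(5 + 4) = 2*4*9 = 72)
o(p, V) = (-6 + V)/(72 + V) (o(p, V) = (V - 6)/(72 + V) = (-6 + V)/(72 + V))
-472 + 187*o(S(5, 3), 9) = -472 + 187*((-6 + 9)/(72 + 9)) = -472 + 187*(3/81) = -472 + 187*((1/81)*3) = -472 + 187*(1/27) = -472 + 187/27 = -12557/27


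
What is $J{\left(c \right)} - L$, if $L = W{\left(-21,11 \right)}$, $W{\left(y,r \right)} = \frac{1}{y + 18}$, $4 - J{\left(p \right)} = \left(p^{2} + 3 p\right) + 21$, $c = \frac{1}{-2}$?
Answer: $- \frac{185}{12} \approx -15.417$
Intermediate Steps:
$c = - \frac{1}{2} \approx -0.5$
$J{\left(p \right)} = -17 - p^{2} - 3 p$ ($J{\left(p \right)} = 4 - \left(\left(p^{2} + 3 p\right) + 21\right) = 4 - \left(21 + p^{2} + 3 p\right) = -17 - p^{2} - 3 p$)
$W{\left(y,r \right)} = \frac{1}{18 + y}$
$L = - \frac{1}{3}$ ($L = \frac{1}{18 - 21} = \frac{1}{-3} = - \frac{1}{3} \approx -0.33333$)
$J{\left(c \right)} - L = \left(-17 - \left(- \frac{1}{2}\right)^{2} - - \frac{3}{2}\right) - - \frac{1}{3} = \left(-17 - \frac{1}{4} + \frac{3}{2}\right) + \frac{1}{3} = - \frac{63}{4} + \frac{1}{3} = - \frac{185}{12}$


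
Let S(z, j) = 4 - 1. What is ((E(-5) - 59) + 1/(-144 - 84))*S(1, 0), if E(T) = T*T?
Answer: -7753/76 ≈ -102.01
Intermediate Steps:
S(z, j) = 3
E(T) = T**2
((E(-5) - 59) + 1/(-144 - 84))*S(1, 0) = (((-5)**2 - 59) + 1/(-144 - 84))*3 = ((25 - 59) + 1/(-228))*3 = (-34 - 1/228)*3 = -7753/228*3 = -7753/76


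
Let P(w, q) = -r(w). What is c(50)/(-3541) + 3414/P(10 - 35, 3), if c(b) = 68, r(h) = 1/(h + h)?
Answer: 604448632/3541 ≈ 1.7070e+5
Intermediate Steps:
r(h) = 1/(2*h)
P(w, q) = -1/(2*w)
c(50)/(-3541) + 3414/P(10 - 35, 3) = 68/(-3541) + 3414/((-1/(2*(10 - 35)))) = 68*(-1/3541) + 3414/((-½/(-25))) = -68/3541 + 3414/((-½*(-1/25))) = -68/3541 + 3414/(1/50) = -68/3541 + 3414*50 = -68/3541 + 170700 = 604448632/3541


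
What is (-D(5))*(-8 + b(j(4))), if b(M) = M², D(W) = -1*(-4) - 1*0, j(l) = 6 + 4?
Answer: -368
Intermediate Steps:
j(l) = 10
D(W) = 4 (D(W) = 4 + 0 = 4)
(-D(5))*(-8 + b(j(4))) = (-1*4)*(-8 + 10²) = -4*(-8 + 100) = -4*92 = -368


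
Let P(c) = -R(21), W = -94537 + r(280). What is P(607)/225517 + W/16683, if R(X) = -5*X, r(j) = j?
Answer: -7084934718/1254100037 ≈ -5.6494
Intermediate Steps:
W = -94257 (W = -94537 + 280 = -94257)
P(c) = 105 (P(c) = -(-5)*21 = -1*(-105) = 105)
P(607)/225517 + W/16683 = 105/225517 - 94257/16683 = 105*(1/225517) - 94257*1/16683 = 105/225517 - 31419/5561 = -7084934718/1254100037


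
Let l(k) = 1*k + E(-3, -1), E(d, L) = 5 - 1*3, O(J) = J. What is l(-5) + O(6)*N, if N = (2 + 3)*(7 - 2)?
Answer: 147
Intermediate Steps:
E(d, L) = 2 (E(d, L) = 5 - 3 = 2)
l(k) = 2 + k (l(k) = 1*k + 2 = k + 2 = 2 + k)
N = 25 (N = 5*5 = 25)
l(-5) + O(6)*N = (2 - 5) + 6*25 = -3 + 150 = 147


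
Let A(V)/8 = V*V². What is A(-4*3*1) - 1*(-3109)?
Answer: -10715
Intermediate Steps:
A(V) = 8*V³ (A(V) = 8*(V*V²) = 8*V³)
A(-4*3*1) - 1*(-3109) = 8*(-4*3*1)³ - 1*(-3109) = 8*(-12*1)³ + 3109 = 8*(-12)³ + 3109 = 8*(-1728) + 3109 = -13824 + 3109 = -10715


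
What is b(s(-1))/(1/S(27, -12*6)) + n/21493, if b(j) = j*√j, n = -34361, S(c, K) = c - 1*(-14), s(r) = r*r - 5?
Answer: -34361/21493 - 328*I ≈ -1.5987 - 328.0*I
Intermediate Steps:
s(r) = -5 + r² (s(r) = r² - 5 = -5 + r²)
S(c, K) = 14 + c (S(c, K) = c + 14 = 14 + c)
b(j) = j^(3/2)
b(s(-1))/(1/S(27, -12*6)) + n/21493 = (-5 + (-1)²)^(3/2)/(1/(14 + 27)) - 34361/21493 = (-5 + 1)^(3/2)/(1/41) - 34361*1/21493 = (-4)^(3/2)/(1/41) - 34361/21493 = -8*I*41 - 34361/21493 = -328*I - 34361/21493 = -34361/21493 - 328*I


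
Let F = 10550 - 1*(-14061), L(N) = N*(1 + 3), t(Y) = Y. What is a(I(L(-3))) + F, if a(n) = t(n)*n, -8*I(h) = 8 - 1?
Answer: 1575153/64 ≈ 24612.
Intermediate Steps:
L(N) = 4*N (L(N) = N*4 = 4*N)
F = 24611 (F = 10550 + 14061 = 24611)
I(h) = -7/8 (I(h) = -(8 - 1)/8 = -1/8*7 = -7/8)
a(n) = n**2 (a(n) = n*n = n**2)
a(I(L(-3))) + F = (-7/8)**2 + 24611 = 49/64 + 24611 = 1575153/64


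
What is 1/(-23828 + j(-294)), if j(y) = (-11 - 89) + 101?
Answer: -1/23827 ≈ -4.1969e-5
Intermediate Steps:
j(y) = 1 (j(y) = -100 + 101 = 1)
1/(-23828 + j(-294)) = 1/(-23828 + 1) = 1/(-23827) = -1/23827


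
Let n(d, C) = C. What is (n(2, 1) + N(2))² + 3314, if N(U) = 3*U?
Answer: 3363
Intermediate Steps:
(n(2, 1) + N(2))² + 3314 = (1 + 3*2)² + 3314 = (1 + 6)² + 3314 = 7² + 3314 = 49 + 3314 = 3363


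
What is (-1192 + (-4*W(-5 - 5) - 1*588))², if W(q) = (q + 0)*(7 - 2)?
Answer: 2496400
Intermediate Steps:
W(q) = 5*q (W(q) = q*5 = 5*q)
(-1192 + (-4*W(-5 - 5) - 1*588))² = (-1192 + (-20*(-5 - 5) - 1*588))² = (-1192 + (-20*(-10) - 588))² = (-1192 + (-4*(-50) - 588))² = (-1192 + (200 - 588))² = (-1192 - 388)² = (-1580)² = 2496400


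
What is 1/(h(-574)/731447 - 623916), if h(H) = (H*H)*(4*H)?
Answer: -731447/457117963348 ≈ -1.6001e-6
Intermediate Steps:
h(H) = 4*H**3 (h(H) = H**2*(4*H) = 4*H**3)
1/(h(-574)/731447 - 623916) = 1/((4*(-574)**3)/731447 - 623916) = 1/((4*(-189119224))*(1/731447) - 623916) = 1/(-756476896*1/731447 - 623916) = 1/(-756476896/731447 - 623916) = 1/(-457117963348/731447) = -731447/457117963348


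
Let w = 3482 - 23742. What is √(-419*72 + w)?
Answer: 2*I*√12607 ≈ 224.56*I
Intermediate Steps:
w = -20260
√(-419*72 + w) = √(-419*72 - 20260) = √(-30168 - 20260) = √(-50428) = 2*I*√12607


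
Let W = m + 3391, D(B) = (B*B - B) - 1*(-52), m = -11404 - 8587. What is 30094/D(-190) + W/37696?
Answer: 33196639/85621752 ≈ 0.38771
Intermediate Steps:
m = -19991
D(B) = 52 + B² - B (D(B) = (B² - B) + 52 = 52 + B² - B)
W = -16600 (W = -19991 + 3391 = -16600)
30094/D(-190) + W/37696 = 30094/(52 + (-190)² - 1*(-190)) - 16600/37696 = 30094/(52 + 36100 + 190) - 16600*1/37696 = 30094/36342 - 2075/4712 = 30094*(1/36342) - 2075/4712 = 15047/18171 - 2075/4712 = 33196639/85621752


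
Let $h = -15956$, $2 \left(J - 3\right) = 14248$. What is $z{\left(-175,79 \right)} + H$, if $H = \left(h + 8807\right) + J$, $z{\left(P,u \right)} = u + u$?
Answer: $136$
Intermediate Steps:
$J = 7127$ ($J = 3 + \frac{1}{2} \cdot 14248 = 3 + 7124 = 7127$)
$z{\left(P,u \right)} = 2 u$
$H = -22$ ($H = \left(-15956 + 8807\right) + 7127 = -7149 + 7127 = -22$)
$z{\left(-175,79 \right)} + H = 2 \cdot 79 - 22 = 158 - 22 = 136$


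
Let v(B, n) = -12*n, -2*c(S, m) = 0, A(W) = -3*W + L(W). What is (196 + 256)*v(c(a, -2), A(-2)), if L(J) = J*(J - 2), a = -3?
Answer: -75936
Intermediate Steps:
L(J) = J*(-2 + J)
A(W) = -3*W + W*(-2 + W)
c(S, m) = 0 (c(S, m) = -1/2*0 = 0)
(196 + 256)*v(c(a, -2), A(-2)) = (196 + 256)*(-(-24)*(-5 - 2)) = 452*(-(-24)*(-7)) = 452*(-12*14) = 452*(-168) = -75936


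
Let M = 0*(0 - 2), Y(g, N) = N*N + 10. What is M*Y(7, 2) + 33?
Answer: 33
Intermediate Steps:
Y(g, N) = 10 + N² (Y(g, N) = N² + 10 = 10 + N²)
M = 0 (M = 0*(-2) = 0)
M*Y(7, 2) + 33 = 0*(10 + 2²) + 33 = 0*(10 + 4) + 33 = 0*14 + 33 = 0 + 33 = 33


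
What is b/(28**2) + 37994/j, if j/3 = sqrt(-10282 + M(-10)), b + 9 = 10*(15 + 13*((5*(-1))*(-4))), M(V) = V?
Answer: 2741/784 - 18997*I*sqrt(2573)/7719 ≈ 3.4962 - 124.84*I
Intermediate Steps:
b = 2741 (b = -9 + 10*(15 + 13*((5*(-1))*(-4))) = -9 + 10*(15 + 13*(-5*(-4))) = -9 + 10*(15 + 13*20) = -9 + 10*(15 + 260) = -9 + 10*275 = -9 + 2750 = 2741)
j = 6*I*sqrt(2573) (j = 3*sqrt(-10282 - 10) = 3*sqrt(-10292) = 3*(2*I*sqrt(2573)) = 6*I*sqrt(2573) ≈ 304.35*I)
b/(28**2) + 37994/j = 2741/(28**2) + 37994/((6*I*sqrt(2573))) = 2741/784 + 37994*(-I*sqrt(2573)/15438) = 2741*(1/784) - 18997*I*sqrt(2573)/7719 = 2741/784 - 18997*I*sqrt(2573)/7719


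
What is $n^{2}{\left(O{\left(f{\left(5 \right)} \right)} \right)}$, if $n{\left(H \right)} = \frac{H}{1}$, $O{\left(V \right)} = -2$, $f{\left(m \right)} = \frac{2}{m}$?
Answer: $4$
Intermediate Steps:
$n{\left(H \right)} = H$ ($n{\left(H \right)} = H 1 = H$)
$n^{2}{\left(O{\left(f{\left(5 \right)} \right)} \right)} = \left(-2\right)^{2} = 4$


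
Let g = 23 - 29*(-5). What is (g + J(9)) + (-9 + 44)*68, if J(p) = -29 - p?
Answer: 2510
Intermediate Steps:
g = 168 (g = 23 + 145 = 168)
(g + J(9)) + (-9 + 44)*68 = (168 + (-29 - 1*9)) + (-9 + 44)*68 = (168 + (-29 - 9)) + 35*68 = (168 - 38) + 2380 = 130 + 2380 = 2510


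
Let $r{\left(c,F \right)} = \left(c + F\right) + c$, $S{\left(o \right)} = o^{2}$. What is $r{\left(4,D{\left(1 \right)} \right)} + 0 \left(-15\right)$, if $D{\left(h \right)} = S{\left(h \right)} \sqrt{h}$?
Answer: $9$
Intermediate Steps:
$D{\left(h \right)} = h^{\frac{5}{2}}$ ($D{\left(h \right)} = h^{2} \sqrt{h} = h^{\frac{5}{2}}$)
$r{\left(c,F \right)} = F + 2 c$ ($r{\left(c,F \right)} = \left(F + c\right) + c = F + 2 c$)
$r{\left(4,D{\left(1 \right)} \right)} + 0 \left(-15\right) = \left(1^{\frac{5}{2}} + 2 \cdot 4\right) + 0 \left(-15\right) = \left(1 + 8\right) + 0 = 9 + 0 = 9$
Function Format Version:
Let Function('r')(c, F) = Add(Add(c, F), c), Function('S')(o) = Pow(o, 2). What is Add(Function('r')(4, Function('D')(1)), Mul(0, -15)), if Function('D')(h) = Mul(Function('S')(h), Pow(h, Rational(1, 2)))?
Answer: 9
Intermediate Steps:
Function('D')(h) = Pow(h, Rational(5, 2)) (Function('D')(h) = Mul(Pow(h, 2), Pow(h, Rational(1, 2))) = Pow(h, Rational(5, 2)))
Function('r')(c, F) = Add(F, Mul(2, c)) (Function('r')(c, F) = Add(Add(F, c), c) = Add(F, Mul(2, c)))
Add(Function('r')(4, Function('D')(1)), Mul(0, -15)) = Add(Add(Pow(1, Rational(5, 2)), Mul(2, 4)), Mul(0, -15)) = Add(Add(1, 8), 0) = Add(9, 0) = 9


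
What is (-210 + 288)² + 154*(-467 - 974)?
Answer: -215830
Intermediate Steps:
(-210 + 288)² + 154*(-467 - 974) = 78² + 154*(-1441) = 6084 - 221914 = -215830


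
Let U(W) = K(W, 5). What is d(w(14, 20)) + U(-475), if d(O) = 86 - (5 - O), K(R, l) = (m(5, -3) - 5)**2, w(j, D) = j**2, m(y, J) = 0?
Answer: 302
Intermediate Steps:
K(R, l) = 25 (K(R, l) = (0 - 5)**2 = (-5)**2 = 25)
U(W) = 25
d(O) = 81 + O (d(O) = 86 + (-5 + O) = 81 + O)
d(w(14, 20)) + U(-475) = (81 + 14**2) + 25 = (81 + 196) + 25 = 277 + 25 = 302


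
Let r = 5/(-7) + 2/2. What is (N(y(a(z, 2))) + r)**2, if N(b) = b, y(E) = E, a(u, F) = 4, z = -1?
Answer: 900/49 ≈ 18.367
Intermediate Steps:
r = 2/7 (r = 5*(-1/7) + 2*(1/2) = -5/7 + 1 = 2/7 ≈ 0.28571)
(N(y(a(z, 2))) + r)**2 = (4 + 2/7)**2 = (30/7)**2 = 900/49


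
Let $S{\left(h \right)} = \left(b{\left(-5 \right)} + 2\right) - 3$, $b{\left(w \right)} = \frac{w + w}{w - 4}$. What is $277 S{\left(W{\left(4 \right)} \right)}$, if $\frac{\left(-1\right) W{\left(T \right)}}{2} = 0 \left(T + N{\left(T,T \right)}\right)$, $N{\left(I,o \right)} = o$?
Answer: $\frac{277}{9} \approx 30.778$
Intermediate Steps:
$b{\left(w \right)} = \frac{2 w}{-4 + w}$
$W{\left(T \right)} = 0$ ($W{\left(T \right)} = - 2 \cdot 0 \left(T + T\right) = - 2 \cdot 0 \cdot 2 T = \left(-2\right) 0 = 0$)
$S{\left(h \right)} = \frac{1}{9}$ ($S{\left(h \right)} = \left(2 \left(-5\right) \frac{1}{-4 - 5} + 2\right) - 3 = \left(2 \left(-5\right) \frac{1}{-9} + 2\right) - 3 = \left(2 \left(-5\right) \left(- \frac{1}{9}\right) + 2\right) - 3 = \left(\frac{10}{9} + 2\right) - 3 = \frac{28}{9} - 3 = \frac{1}{9}$)
$277 S{\left(W{\left(4 \right)} \right)} = 277 \cdot \frac{1}{9} = \frac{277}{9}$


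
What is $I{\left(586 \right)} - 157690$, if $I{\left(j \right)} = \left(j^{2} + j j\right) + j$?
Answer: $529688$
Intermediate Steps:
$I{\left(j \right)} = j + 2 j^{2}$ ($I{\left(j \right)} = \left(j^{2} + j^{2}\right) + j = 2 j^{2} + j = j + 2 j^{2}$)
$I{\left(586 \right)} - 157690 = 586 \left(1 + 2 \cdot 586\right) - 157690 = 586 \left(1 + 1172\right) - 157690 = 586 \cdot 1173 - 157690 = 687378 - 157690 = 529688$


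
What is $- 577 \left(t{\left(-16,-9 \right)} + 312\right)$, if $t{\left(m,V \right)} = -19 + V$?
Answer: $-163868$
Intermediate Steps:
$- 577 \left(t{\left(-16,-9 \right)} + 312\right) = - 577 \left(\left(-19 - 9\right) + 312\right) = - 577 \left(-28 + 312\right) = \left(-577\right) 284 = -163868$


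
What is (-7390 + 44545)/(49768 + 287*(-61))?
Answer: 37155/32261 ≈ 1.1517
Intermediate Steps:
(-7390 + 44545)/(49768 + 287*(-61)) = 37155/(49768 - 17507) = 37155/32261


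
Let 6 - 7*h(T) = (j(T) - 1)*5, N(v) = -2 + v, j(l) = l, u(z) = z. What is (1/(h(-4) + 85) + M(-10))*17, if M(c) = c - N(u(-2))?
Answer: -63733/626 ≈ -101.81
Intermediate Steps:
h(T) = 11/7 - 5*T/7 (h(T) = 6/7 - (T - 1)*5/7 = 6/7 - (-1 + T)*5/7 = 6/7 - (-5 + 5*T)/7 = 6/7 + (5/7 - 5*T/7) = 11/7 - 5*T/7)
M(c) = 4 + c (M(c) = c - (-2 - 2) = c - 1*(-4) = c + 4 = 4 + c)
(1/(h(-4) + 85) + M(-10))*17 = (1/((11/7 - 5/7*(-4)) + 85) + (4 - 10))*17 = (1/((11/7 + 20/7) + 85) - 6)*17 = (1/(31/7 + 85) - 6)*17 = (1/(626/7) - 6)*17 = (7/626 - 6)*17 = -3749/626*17 = -63733/626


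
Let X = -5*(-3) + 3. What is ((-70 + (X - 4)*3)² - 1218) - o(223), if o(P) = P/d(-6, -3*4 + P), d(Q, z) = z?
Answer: -91797/211 ≈ -435.06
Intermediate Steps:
o(P) = P/(-12 + P) (o(P) = P/(-3*4 + P) = P/(-12 + P))
X = 18 (X = 15 + 3 = 18)
((-70 + (X - 4)*3)² - 1218) - o(223) = ((-70 + (18 - 4)*3)² - 1218) - 223/(-12 + 223) = ((-70 + 14*3)² - 1218) - 223/211 = ((-70 + 42)² - 1218) - 223/211 = ((-28)² - 1218) - 1*223/211 = (784 - 1218) - 223/211 = -434 - 223/211 = -91797/211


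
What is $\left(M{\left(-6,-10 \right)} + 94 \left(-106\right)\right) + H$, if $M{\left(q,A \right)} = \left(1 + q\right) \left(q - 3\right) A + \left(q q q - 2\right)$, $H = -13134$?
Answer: $-23766$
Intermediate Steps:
$M{\left(q,A \right)} = -2 + q^{3} + A \left(1 + q\right) \left(-3 + q\right)$ ($M{\left(q,A \right)} = \left(1 + q\right) \left(-3 + q\right) A + \left(q^{2} q - 2\right) = A \left(1 + q\right) \left(-3 + q\right) + \left(q^{3} - 2\right) = A \left(1 + q\right) \left(-3 + q\right) + \left(-2 + q^{3}\right) = -2 + q^{3} + A \left(1 + q\right) \left(-3 + q\right)$)
$\left(M{\left(-6,-10 \right)} + 94 \left(-106\right)\right) + H = \left(\left(-2 + \left(-6\right)^{3} - -30 - 10 \left(-6\right)^{2} - \left(-20\right) \left(-6\right)\right) + 94 \left(-106\right)\right) - 13134 = \left(\left(-2 - 216 + 30 - 360 - 120\right) - 9964\right) - 13134 = \left(-668 - 9964\right) - 13134 = -10632 - 13134 = -23766$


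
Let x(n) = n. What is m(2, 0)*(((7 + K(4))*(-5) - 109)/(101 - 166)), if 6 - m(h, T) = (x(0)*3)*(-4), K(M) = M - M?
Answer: 864/65 ≈ 13.292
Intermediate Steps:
K(M) = 0
m(h, T) = 6 (m(h, T) = 6 - 0*3*(-4) = 6 - 0*(-4) = 6 - 1*0 = 6 + 0 = 6)
m(2, 0)*(((7 + K(4))*(-5) - 109)/(101 - 166)) = 6*(((7 + 0)*(-5) - 109)/(101 - 166)) = 6*((7*(-5) - 109)/(-65)) = 6*((-35 - 109)*(-1/65)) = 6*(-144*(-1/65)) = 6*(144/65) = 864/65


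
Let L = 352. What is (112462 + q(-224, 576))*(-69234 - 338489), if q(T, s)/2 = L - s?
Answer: -45670684122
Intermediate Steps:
q(T, s) = 704 - 2*s (q(T, s) = 2*(352 - s) = 704 - 2*s)
(112462 + q(-224, 576))*(-69234 - 338489) = (112462 + (704 - 2*576))*(-69234 - 338489) = (112462 + (704 - 1152))*(-407723) = (112462 - 448)*(-407723) = 112014*(-407723) = -45670684122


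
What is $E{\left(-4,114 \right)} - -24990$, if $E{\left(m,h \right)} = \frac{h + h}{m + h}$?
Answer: $\frac{1374564}{55} \approx 24992.0$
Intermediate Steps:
$E{\left(m,h \right)} = \frac{2 h}{h + m}$
$E{\left(-4,114 \right)} - -24990 = 2 \cdot 114 \frac{1}{114 - 4} - -24990 = 2 \cdot 114 \cdot \frac{1}{110} + 24990 = \frac{114}{55} + 24990 = \frac{1374564}{55}$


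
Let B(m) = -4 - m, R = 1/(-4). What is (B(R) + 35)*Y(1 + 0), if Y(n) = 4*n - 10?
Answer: -375/2 ≈ -187.50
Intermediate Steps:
Y(n) = -10 + 4*n
R = -1/4 ≈ -0.25000
(B(R) + 35)*Y(1 + 0) = ((-4 - 1*(-1/4)) + 35)*(-10 + 4*(1 + 0)) = ((-4 + 1/4) + 35)*(-10 + 4*1) = (-15/4 + 35)*(-10 + 4) = (125/4)*(-6) = -375/2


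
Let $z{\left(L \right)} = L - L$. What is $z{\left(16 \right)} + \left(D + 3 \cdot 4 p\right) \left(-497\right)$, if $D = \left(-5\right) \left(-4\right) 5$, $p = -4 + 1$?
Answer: $-31808$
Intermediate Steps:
$z{\left(L \right)} = 0$
$p = -3$
$D = 100$ ($D = 20 \cdot 5 = 100$)
$z{\left(16 \right)} + \left(D + 3 \cdot 4 p\right) \left(-497\right) = 0 + \left(100 + 3 \cdot 4 \left(-3\right)\right) \left(-497\right) = 0 + \left(100 + 12 \left(-3\right)\right) \left(-497\right) = 0 + \left(100 - 36\right) \left(-497\right) = 0 + 64 \left(-497\right) = 0 - 31808 = -31808$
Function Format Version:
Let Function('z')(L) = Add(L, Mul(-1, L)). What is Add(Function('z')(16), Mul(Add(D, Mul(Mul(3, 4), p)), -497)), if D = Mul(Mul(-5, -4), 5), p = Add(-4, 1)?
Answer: -31808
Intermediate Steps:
Function('z')(L) = 0
p = -3
D = 100 (D = Mul(20, 5) = 100)
Add(Function('z')(16), Mul(Add(D, Mul(Mul(3, 4), p)), -497)) = Add(0, Mul(Add(100, Mul(Mul(3, 4), -3)), -497)) = Add(0, Mul(Add(100, Mul(12, -3)), -497)) = Add(0, Mul(Add(100, -36), -497)) = Add(0, Mul(64, -497)) = Add(0, -31808) = -31808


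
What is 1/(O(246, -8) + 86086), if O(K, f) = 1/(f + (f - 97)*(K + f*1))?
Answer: 24998/2151977827 ≈ 1.1616e-5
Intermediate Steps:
O(K, f) = 1/(f + (-97 + f)*(K + f))
1/(O(246, -8) + 86086) = 1/(1/((-8)² - 97*246 - 96*(-8) + 246*(-8)) + 86086) = 1/(1/(64 - 23862 + 768 - 1968) + 86086) = 1/(1/(-24998) + 86086) = 1/(-1/24998 + 86086) = 1/(2151977827/24998) = 24998/2151977827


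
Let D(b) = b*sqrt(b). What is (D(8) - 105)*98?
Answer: -10290 + 1568*sqrt(2) ≈ -8072.5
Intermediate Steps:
D(b) = b**(3/2)
(D(8) - 105)*98 = (8**(3/2) - 105)*98 = (16*sqrt(2) - 105)*98 = (-105 + 16*sqrt(2))*98 = -10290 + 1568*sqrt(2)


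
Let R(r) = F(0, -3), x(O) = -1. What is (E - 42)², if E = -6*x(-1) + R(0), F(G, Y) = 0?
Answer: 1296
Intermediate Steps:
R(r) = 0
E = 6 (E = -6*(-1) + 0 = 6 + 0 = 6)
(E - 42)² = (6 - 42)² = (-36)² = 1296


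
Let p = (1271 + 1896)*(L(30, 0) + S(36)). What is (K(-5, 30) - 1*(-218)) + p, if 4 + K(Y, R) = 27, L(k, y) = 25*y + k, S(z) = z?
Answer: 209263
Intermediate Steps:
L(k, y) = k + 25*y
K(Y, R) = 23 (K(Y, R) = -4 + 27 = 23)
p = 209022 (p = (1271 + 1896)*((30 + 25*0) + 36) = 3167*((30 + 0) + 36) = 3167*(30 + 36) = 3167*66 = 209022)
(K(-5, 30) - 1*(-218)) + p = (23 - 1*(-218)) + 209022 = (23 + 218) + 209022 = 241 + 209022 = 209263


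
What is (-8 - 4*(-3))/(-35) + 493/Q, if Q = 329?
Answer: 2277/1645 ≈ 1.3842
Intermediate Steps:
(-8 - 4*(-3))/(-35) + 493/Q = (-8 - 4*(-3))/(-35) + 493/329 = (-8 + 12)*(-1/35) + 493*(1/329) = 4*(-1/35) + 493/329 = -4/35 + 493/329 = 2277/1645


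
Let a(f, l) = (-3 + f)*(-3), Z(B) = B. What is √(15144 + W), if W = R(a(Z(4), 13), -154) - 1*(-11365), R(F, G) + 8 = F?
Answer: √26498 ≈ 162.78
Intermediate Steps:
a(f, l) = 9 - 3*f
R(F, G) = -8 + F
W = 11354 (W = (-8 + (9 - 3*4)) - 1*(-11365) = (-8 + (9 - 12)) + 11365 = (-8 - 3) + 11365 = -11 + 11365 = 11354)
√(15144 + W) = √(15144 + 11354) = √26498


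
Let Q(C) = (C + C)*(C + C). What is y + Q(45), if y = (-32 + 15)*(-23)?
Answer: 8491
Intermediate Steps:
y = 391 (y = -17*(-23) = 391)
Q(C) = 4*C² (Q(C) = (2*C)*(2*C) = 4*C²)
y + Q(45) = 391 + 4*45² = 391 + 4*2025 = 391 + 8100 = 8491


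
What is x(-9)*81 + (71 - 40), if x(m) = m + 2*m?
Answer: -2156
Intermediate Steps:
x(m) = 3*m
x(-9)*81 + (71 - 40) = (3*(-9))*81 + (71 - 40) = -27*81 + 31 = -2187 + 31 = -2156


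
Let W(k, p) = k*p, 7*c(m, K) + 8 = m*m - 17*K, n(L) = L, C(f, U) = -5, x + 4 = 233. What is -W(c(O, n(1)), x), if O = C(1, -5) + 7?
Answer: 687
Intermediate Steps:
x = 229 (x = -4 + 233 = 229)
O = 2 (O = -5 + 7 = 2)
c(m, K) = -8/7 - 17*K/7 + m²/7 (c(m, K) = -8/7 + (m*m - 17*K)/7 = -8/7 + (m² - 17*K)/7 = -8/7 + (-17*K/7 + m²/7) = -8/7 - 17*K/7 + m²/7)
-W(c(O, n(1)), x) = -(-8/7 - 17/7*1 + (⅐)*2²)*229 = -(-8/7 - 17/7 + (⅐)*4)*229 = -(-8/7 - 17/7 + 4/7)*229 = -(-3)*229 = -1*(-687) = 687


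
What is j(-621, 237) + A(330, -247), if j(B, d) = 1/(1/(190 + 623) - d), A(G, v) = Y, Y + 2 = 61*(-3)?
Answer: -35646613/192680 ≈ -185.00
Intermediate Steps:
Y = -185 (Y = -2 + 61*(-3) = -2 - 183 = -185)
A(G, v) = -185
j(B, d) = 1/(1/813 - d)
j(-621, 237) + A(330, -247) = -813/(-1 + 813*237) - 185 = -813/(-1 + 192681) - 185 = -813/192680 - 185 = -35646613/192680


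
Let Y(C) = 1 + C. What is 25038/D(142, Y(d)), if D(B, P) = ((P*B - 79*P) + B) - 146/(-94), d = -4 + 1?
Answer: 392262/275 ≈ 1426.4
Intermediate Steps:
d = -3
D(B, P) = 73/47 + B - 79*P + B*P (D(B, P) = ((B*P - 79*P) + B) - 146*(-1)/94 = ((-79*P + B*P) + B) - 1*(-73/47) = (B - 79*P + B*P) + 73/47 = 73/47 + B - 79*P + B*P)
25038/D(142, Y(d)) = 25038/(73/47 + 142 - 79*(1 - 3) + 142*(1 - 3)) = 25038/(73/47 + 142 - 79*(-2) + 142*(-2)) = 25038/(73/47 + 142 + 158 - 284) = 25038/(825/47) = 25038*(47/825) = 392262/275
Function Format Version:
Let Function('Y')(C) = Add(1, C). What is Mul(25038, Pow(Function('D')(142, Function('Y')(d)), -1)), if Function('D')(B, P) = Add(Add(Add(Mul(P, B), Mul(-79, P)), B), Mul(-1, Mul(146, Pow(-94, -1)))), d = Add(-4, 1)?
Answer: Rational(392262, 275) ≈ 1426.4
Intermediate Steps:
d = -3
Function('D')(B, P) = Add(Rational(73, 47), B, Mul(-79, P), Mul(B, P)) (Function('D')(B, P) = Add(Add(Add(Mul(B, P), Mul(-79, P)), B), Mul(-1, Mul(146, Rational(-1, 94)))) = Add(Add(Add(Mul(-79, P), Mul(B, P)), B), Mul(-1, Rational(-73, 47))) = Add(Add(B, Mul(-79, P), Mul(B, P)), Rational(73, 47)) = Add(Rational(73, 47), B, Mul(-79, P), Mul(B, P)))
Mul(25038, Pow(Function('D')(142, Function('Y')(d)), -1)) = Mul(25038, Pow(Add(Rational(73, 47), 142, Mul(-79, Add(1, -3)), Mul(142, Add(1, -3))), -1)) = Mul(25038, Pow(Add(Rational(73, 47), 142, Mul(-79, -2), Mul(142, -2)), -1)) = Mul(25038, Pow(Add(Rational(73, 47), 142, 158, -284), -1)) = Mul(25038, Pow(Rational(825, 47), -1)) = Mul(25038, Rational(47, 825)) = Rational(392262, 275)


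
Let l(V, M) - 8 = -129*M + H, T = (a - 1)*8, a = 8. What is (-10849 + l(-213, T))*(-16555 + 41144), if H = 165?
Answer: -440143100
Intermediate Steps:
T = 56 (T = (8 - 1)*8 = 7*8 = 56)
l(V, M) = 173 - 129*M (l(V, M) = 8 + (-129*M + 165) = 8 + (165 - 129*M) = 173 - 129*M)
(-10849 + l(-213, T))*(-16555 + 41144) = (-10849 + (173 - 129*56))*(-16555 + 41144) = (-10849 + (173 - 7224))*24589 = (-10849 - 7051)*24589 = -17900*24589 = -440143100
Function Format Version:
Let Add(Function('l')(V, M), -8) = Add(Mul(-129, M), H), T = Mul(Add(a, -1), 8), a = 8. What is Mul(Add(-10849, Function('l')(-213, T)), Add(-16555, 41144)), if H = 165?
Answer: -440143100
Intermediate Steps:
T = 56 (T = Mul(Add(8, -1), 8) = Mul(7, 8) = 56)
Function('l')(V, M) = Add(173, Mul(-129, M)) (Function('l')(V, M) = Add(8, Add(Mul(-129, M), 165)) = Add(8, Add(165, Mul(-129, M))) = Add(173, Mul(-129, M)))
Mul(Add(-10849, Function('l')(-213, T)), Add(-16555, 41144)) = Mul(Add(-10849, Add(173, Mul(-129, 56))), Add(-16555, 41144)) = Mul(Add(-10849, Add(173, -7224)), 24589) = Mul(Add(-10849, -7051), 24589) = Mul(-17900, 24589) = -440143100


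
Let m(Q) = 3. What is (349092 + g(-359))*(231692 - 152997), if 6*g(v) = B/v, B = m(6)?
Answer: 19724748688225/718 ≈ 2.7472e+10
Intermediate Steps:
B = 3
g(v) = 1/(2*v) (g(v) = (3/v)/6 = 1/(2*v))
(349092 + g(-359))*(231692 - 152997) = (349092 + (½)/(-359))*(231692 - 152997) = (349092 + (½)*(-1/359))*78695 = (349092 - 1/718)*78695 = (250648055/718)*78695 = 19724748688225/718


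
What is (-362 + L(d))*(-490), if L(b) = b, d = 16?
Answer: 169540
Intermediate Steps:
(-362 + L(d))*(-490) = (-362 + 16)*(-490) = -346*(-490) = 169540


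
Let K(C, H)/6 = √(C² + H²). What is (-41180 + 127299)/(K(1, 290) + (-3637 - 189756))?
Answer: -16654811767/37397824813 - 516714*√84101/37397824813 ≈ -0.44935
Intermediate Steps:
K(C, H) = 6*√(C² + H²)
(-41180 + 127299)/(K(1, 290) + (-3637 - 189756)) = (-41180 + 127299)/(6*√(1² + 290²) + (-3637 - 189756)) = 86119/(6*√(1 + 84100) - 193393) = 86119/(6*√84101 - 193393) = 86119/(-193393 + 6*√84101)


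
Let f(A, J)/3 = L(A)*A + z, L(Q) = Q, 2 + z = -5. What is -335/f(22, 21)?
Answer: -335/1431 ≈ -0.23410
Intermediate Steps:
z = -7 (z = -2 - 5 = -7)
f(A, J) = -21 + 3*A² (f(A, J) = 3*(A*A - 7) = 3*(A² - 7) = 3*(-7 + A²) = -21 + 3*A²)
-335/f(22, 21) = -335/(-21 + 3*22²) = -335/(-21 + 3*484) = -335/(-21 + 1452) = -335/1431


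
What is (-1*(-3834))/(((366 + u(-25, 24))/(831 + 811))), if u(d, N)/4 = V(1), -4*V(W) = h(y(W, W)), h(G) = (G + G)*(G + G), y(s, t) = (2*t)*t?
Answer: 3147714/175 ≈ 17987.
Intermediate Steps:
y(s, t) = 2*t²
h(G) = 4*G² (h(G) = (2*G)*(2*G) = 4*G²)
V(W) = -4*W⁴ (V(W) = -(2*W²)² = -4*W⁴)
u(d, N) = -16 (u(d, N) = 4*(-4*1⁴) = 4*(-4*1) = 4*(-4) = -16)
(-1*(-3834))/(((366 + u(-25, 24))/(831 + 811))) = (-1*(-3834))/(((366 - 16)/(831 + 811))) = 3834/((350/1642)) = 3834/((350*(1/1642))) = 3834/(175/821) = 3834*(821/175) = 3147714/175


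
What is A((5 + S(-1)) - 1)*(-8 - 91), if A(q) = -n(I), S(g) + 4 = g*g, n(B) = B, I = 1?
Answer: 99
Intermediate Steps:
S(g) = -4 + g**2 (S(g) = -4 + g*g = -4 + g**2)
A(q) = -1 (A(q) = -1*1 = -1)
A((5 + S(-1)) - 1)*(-8 - 91) = -(-8 - 91) = -1*(-99) = 99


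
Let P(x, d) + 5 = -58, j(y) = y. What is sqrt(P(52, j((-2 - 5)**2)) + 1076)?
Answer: sqrt(1013) ≈ 31.828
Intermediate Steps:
P(x, d) = -63 (P(x, d) = -5 - 58 = -63)
sqrt(P(52, j((-2 - 5)**2)) + 1076) = sqrt(-63 + 1076) = sqrt(1013)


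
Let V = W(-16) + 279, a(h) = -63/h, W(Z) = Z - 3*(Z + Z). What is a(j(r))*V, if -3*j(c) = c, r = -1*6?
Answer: -22617/2 ≈ -11309.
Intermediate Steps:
r = -6
j(c) = -c/3
W(Z) = -5*Z (W(Z) = Z - 6*Z = -5*Z)
V = 359 (V = -5*(-16) + 279 = 80 + 279 = 359)
a(j(r))*V = -63/((-⅓*(-6)))*359 = -63/2*359 = -22617/2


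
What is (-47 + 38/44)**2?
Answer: 1030225/484 ≈ 2128.6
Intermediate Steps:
(-47 + 38/44)**2 = (-47 + 38*(1/44))**2 = (-47 + 19/22)**2 = (-1015/22)**2 = 1030225/484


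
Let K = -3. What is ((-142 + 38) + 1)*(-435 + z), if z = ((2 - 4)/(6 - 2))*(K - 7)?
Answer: 44290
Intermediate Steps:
z = 5 (z = ((2 - 4)/(6 - 2))*(-3 - 7) = -2/4*(-10) = -2*¼*(-10) = -½*(-10) = 5)
((-142 + 38) + 1)*(-435 + z) = ((-142 + 38) + 1)*(-435 + 5) = (-104 + 1)*(-430) = -103*(-430) = 44290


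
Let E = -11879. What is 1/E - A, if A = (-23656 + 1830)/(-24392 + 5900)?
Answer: -129644773/109833234 ≈ -1.1804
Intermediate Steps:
A = 10913/9246 (A = -21826/(-18492) = -21826*(-1/18492) = 10913/9246 ≈ 1.1803)
1/E - A = 1/(-11879) - 1*10913/9246 = -1/11879 - 10913/9246 = -129644773/109833234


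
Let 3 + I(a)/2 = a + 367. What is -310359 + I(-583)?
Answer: -310797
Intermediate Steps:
I(a) = 728 + 2*a (I(a) = -6 + 2*(a + 367) = -6 + 2*(367 + a) = -6 + (734 + 2*a) = 728 + 2*a)
-310359 + I(-583) = -310359 + (728 + 2*(-583)) = -310359 + (728 - 1166) = -310359 - 438 = -310797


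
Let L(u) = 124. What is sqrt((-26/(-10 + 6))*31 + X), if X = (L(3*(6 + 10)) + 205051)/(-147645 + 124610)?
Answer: sqrt(16350712914)/9214 ≈ 13.878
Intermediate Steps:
X = -41035/4607 (X = (124 + 205051)/(-147645 + 124610) = 205175/(-23035) = 205175*(-1/23035) = -41035/4607 ≈ -8.9071)
sqrt((-26/(-10 + 6))*31 + X) = sqrt((-26/(-10 + 6))*31 - 41035/4607) = sqrt((-26/(-4))*31 - 41035/4607) = sqrt(-1/4*(-26)*31 - 41035/4607) = sqrt((13/2)*31 - 41035/4607) = sqrt(403/2 - 41035/4607) = sqrt(1774551/9214) = sqrt(16350712914)/9214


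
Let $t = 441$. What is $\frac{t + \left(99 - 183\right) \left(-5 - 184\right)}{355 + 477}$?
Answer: $\frac{16317}{832} \approx 19.612$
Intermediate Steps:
$\frac{t + \left(99 - 183\right) \left(-5 - 184\right)}{355 + 477} = \frac{441 + \left(99 - 183\right) \left(-5 - 184\right)}{355 + 477} = \frac{441 - -15876}{832} = \left(441 + 15876\right) \frac{1}{832} = 16317 \cdot \frac{1}{832} = \frac{16317}{832}$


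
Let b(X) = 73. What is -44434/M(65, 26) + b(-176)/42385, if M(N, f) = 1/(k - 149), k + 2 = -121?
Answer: 512267144553/42385 ≈ 1.2086e+7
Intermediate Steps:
k = -123 (k = -2 - 121 = -123)
M(N, f) = -1/272 (M(N, f) = 1/(-123 - 149) = 1/(-272) = -1/272)
-44434/M(65, 26) + b(-176)/42385 = -44434/(-1/272) + 73/42385 = -44434*(-272) + 73*(1/42385) = 12086048 + 73/42385 = 512267144553/42385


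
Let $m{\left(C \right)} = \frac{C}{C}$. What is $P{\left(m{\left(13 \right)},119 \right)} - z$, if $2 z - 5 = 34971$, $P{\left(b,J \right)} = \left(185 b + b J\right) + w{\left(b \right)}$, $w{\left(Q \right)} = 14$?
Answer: $-17170$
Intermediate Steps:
$m{\left(C \right)} = 1$
$P{\left(b,J \right)} = 14 + 185 b + J b$ ($P{\left(b,J \right)} = \left(185 b + b J\right) + 14 = \left(185 b + J b\right) + 14 = 14 + 185 b + J b$)
$z = 17488$ ($z = \frac{5}{2} + \frac{1}{2} \cdot 34971 = \frac{5}{2} + \frac{34971}{2} = 17488$)
$P{\left(m{\left(13 \right)},119 \right)} - z = \left(14 + 185 \cdot 1 + 119 \cdot 1\right) - 17488 = \left(14 + 185 + 119\right) - 17488 = 318 - 17488 = -17170$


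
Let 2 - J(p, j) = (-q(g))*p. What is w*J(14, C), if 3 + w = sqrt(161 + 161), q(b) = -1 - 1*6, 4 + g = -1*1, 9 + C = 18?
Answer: 288 - 96*sqrt(322) ≈ -1434.7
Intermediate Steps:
C = 9 (C = -9 + 18 = 9)
g = -5 (g = -4 - 1*1 = -4 - 1 = -5)
q(b) = -7 (q(b) = -1 - 6 = -7)
J(p, j) = 2 - 7*p (J(p, j) = 2 - (-1*(-7))*p = 2 - 7*p)
w = -3 + sqrt(322) (w = -3 + sqrt(161 + 161) = -3 + sqrt(322) ≈ 14.944)
w*J(14, C) = (-3 + sqrt(322))*(2 - 7*14) = (-3 + sqrt(322))*(2 - 98) = (-3 + sqrt(322))*(-96) = 288 - 96*sqrt(322)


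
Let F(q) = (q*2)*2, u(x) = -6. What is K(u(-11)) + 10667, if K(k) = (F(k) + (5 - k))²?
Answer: 10836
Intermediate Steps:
F(q) = 4*q (F(q) = (2*q)*2 = 4*q)
K(k) = (5 + 3*k)² (K(k) = (4*k + (5 - k))² = (5 + 3*k)²)
K(u(-11)) + 10667 = (5 + 3*(-6))² + 10667 = (5 - 18)² + 10667 = (-13)² + 10667 = 169 + 10667 = 10836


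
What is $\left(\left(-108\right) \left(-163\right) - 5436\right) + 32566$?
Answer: $44734$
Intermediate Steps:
$\left(\left(-108\right) \left(-163\right) - 5436\right) + 32566 = \left(17604 - 5436\right) + 32566 = 12168 + 32566 = 44734$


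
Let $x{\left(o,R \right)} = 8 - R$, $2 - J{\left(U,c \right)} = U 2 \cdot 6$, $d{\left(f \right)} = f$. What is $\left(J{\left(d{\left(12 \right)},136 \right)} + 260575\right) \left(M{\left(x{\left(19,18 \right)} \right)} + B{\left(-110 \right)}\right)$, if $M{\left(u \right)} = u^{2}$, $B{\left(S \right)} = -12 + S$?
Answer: $-5729526$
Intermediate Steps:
$J{\left(U,c \right)} = 2 - 12 U$ ($J{\left(U,c \right)} = 2 - U 2 \cdot 6 = 2 - 2 U 6 = 2 - 12 U$)
$\left(J{\left(d{\left(12 \right)},136 \right)} + 260575\right) \left(M{\left(x{\left(19,18 \right)} \right)} + B{\left(-110 \right)}\right) = \left(\left(2 - 144\right) + 260575\right) \left(\left(8 - 18\right)^{2} - 122\right) = \left(-142 + 260575\right) \left(\left(-10\right)^{2} - 122\right) = 260433 \left(100 - 122\right) = 260433 \left(-22\right) = -5729526$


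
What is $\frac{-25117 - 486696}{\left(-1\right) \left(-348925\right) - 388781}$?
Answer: $\frac{511813}{39856} \approx 12.842$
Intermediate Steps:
$\frac{-25117 - 486696}{\left(-1\right) \left(-348925\right) - 388781} = - \frac{511813}{348925 - 388781} = - \frac{511813}{-39856} = \left(-511813\right) \left(- \frac{1}{39856}\right) = \frac{511813}{39856}$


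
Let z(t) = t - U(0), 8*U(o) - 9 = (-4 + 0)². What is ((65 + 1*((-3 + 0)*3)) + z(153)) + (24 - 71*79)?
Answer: -43033/8 ≈ -5379.1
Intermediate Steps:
U(o) = 25/8 (U(o) = 9/8 + (-4 + 0)²/8 = 9/8 + (⅛)*(-4)² = 9/8 + (⅛)*16 = 9/8 + 2 = 25/8)
z(t) = -25/8 + t (z(t) = t - 1*25/8 = t - 25/8 = -25/8 + t)
((65 + 1*((-3 + 0)*3)) + z(153)) + (24 - 71*79) = ((65 + 1*((-3 + 0)*3)) + (-25/8 + 153)) + (24 - 71*79) = ((65 + 1*(-3*3)) + 1199/8) + (24 - 5609) = ((65 + 1*(-9)) + 1199/8) - 5585 = ((65 - 9) + 1199/8) - 5585 = (56 + 1199/8) - 5585 = 1647/8 - 5585 = -43033/8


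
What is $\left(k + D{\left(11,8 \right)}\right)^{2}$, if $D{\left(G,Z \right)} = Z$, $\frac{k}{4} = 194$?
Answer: $614656$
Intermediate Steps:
$k = 776$ ($k = 4 \cdot 194 = 776$)
$\left(k + D{\left(11,8 \right)}\right)^{2} = \left(776 + 8\right)^{2} = 784^{2} = 614656$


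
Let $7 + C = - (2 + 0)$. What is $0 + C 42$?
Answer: $-378$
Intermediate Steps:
$C = -9$ ($C = -7 - \left(2 + 0\right) = -7 - 2 = -9$)
$0 + C 42 = 0 - 378 = -378$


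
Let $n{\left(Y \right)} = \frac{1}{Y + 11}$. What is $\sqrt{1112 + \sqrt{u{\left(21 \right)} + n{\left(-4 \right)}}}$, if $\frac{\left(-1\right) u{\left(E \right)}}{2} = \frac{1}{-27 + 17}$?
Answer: $\frac{\sqrt{1362200 + 70 \sqrt{105}}}{35} \approx 33.355$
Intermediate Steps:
$n{\left(Y \right)} = \frac{1}{11 + Y}$
$u{\left(E \right)} = \frac{1}{5}$ ($u{\left(E \right)} = - \frac{2}{-27 + 17} = - \frac{2}{-10} = \left(-2\right) \left(- \frac{1}{10}\right) = \frac{1}{5}$)
$\sqrt{1112 + \sqrt{u{\left(21 \right)} + n{\left(-4 \right)}}} = \sqrt{1112 + \sqrt{\frac{1}{5} + \frac{1}{11 - 4}}} = \sqrt{1112 + \sqrt{\frac{1}{5} + \frac{1}{7}}} = \sqrt{1112 + \sqrt{\frac{12}{35}}} = \sqrt{1112 + \frac{2 \sqrt{105}}{35}}$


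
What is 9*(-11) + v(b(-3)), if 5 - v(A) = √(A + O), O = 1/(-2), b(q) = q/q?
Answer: -94 - √2/2 ≈ -94.707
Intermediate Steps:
b(q) = 1
O = -½ ≈ -0.50000
v(A) = 5 - √(-½ + A) (v(A) = 5 - √(A - ½) = 5 - √(-½ + A))
9*(-11) + v(b(-3)) = 9*(-11) + (5 - √(-2 + 4*1)/2) = -99 + (5 - √(-2 + 4)/2) = -99 + (5 - √2/2) = -94 - √2/2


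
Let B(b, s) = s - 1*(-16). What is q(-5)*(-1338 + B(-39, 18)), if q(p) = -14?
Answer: 18256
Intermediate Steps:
B(b, s) = 16 + s (B(b, s) = s + 16 = 16 + s)
q(-5)*(-1338 + B(-39, 18)) = -14*(-1338 + (16 + 18)) = -14*(-1338 + 34) = -14*(-1304) = 18256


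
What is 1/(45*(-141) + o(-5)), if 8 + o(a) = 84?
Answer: -1/6269 ≈ -0.00015952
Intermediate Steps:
o(a) = 76 (o(a) = -8 + 84 = 76)
1/(45*(-141) + o(-5)) = 1/(45*(-141) + 76) = 1/(-6345 + 76) = 1/(-6269) = -1/6269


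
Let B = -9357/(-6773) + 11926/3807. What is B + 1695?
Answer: 43821651542/25784811 ≈ 1699.5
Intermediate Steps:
B = 116396897/25784811 (B = -9357*(-1/6773) + 11926*(1/3807) = 9357/6773 + 11926/3807 = 116396897/25784811 ≈ 4.5142)
B + 1695 = 116396897/25784811 + 1695 = 43821651542/25784811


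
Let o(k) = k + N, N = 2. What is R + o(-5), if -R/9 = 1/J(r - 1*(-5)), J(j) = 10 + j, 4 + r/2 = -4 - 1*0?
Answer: 6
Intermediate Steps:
r = -16 (r = -8 + 2*(-4 - 1*0) = -8 + 2*(-4 + 0) = -8 + 2*(-4) = -8 - 8 = -16)
o(k) = 2 + k (o(k) = k + 2 = 2 + k)
R = 9 (R = -9/(10 + (-16 - 1*(-5))) = -9/(10 + (-16 + 5)) = -9/(10 - 11) = -9/(-1) = -9*(-1) = 9)
R + o(-5) = 9 + (2 - 5) = 9 - 3 = 6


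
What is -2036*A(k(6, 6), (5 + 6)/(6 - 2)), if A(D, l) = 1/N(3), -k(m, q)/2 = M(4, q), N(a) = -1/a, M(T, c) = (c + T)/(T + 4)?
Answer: 6108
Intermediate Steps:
M(T, c) = (T + c)/(4 + T)
k(m, q) = -1 - q/4 (k(m, q) = -2*(4 + q)/(4 + 4) = -2*(4 + q)/8 = -(4 + q)/4 = -2*(½ + q/8) = -1 - q/4)
A(D, l) = -3 (A(D, l) = 1/(-1/3) = 1/(-1*⅓) = 1/(-⅓) = -3)
-2036*A(k(6, 6), (5 + 6)/(6 - 2)) = -2036*(-3) = 6108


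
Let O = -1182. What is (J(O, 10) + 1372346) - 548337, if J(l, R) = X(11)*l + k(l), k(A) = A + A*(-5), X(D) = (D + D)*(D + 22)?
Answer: -29395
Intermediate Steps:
X(D) = 2*D*(22 + D) (X(D) = (2*D)*(22 + D) = 2*D*(22 + D))
k(A) = -4*A (k(A) = A - 5*A = -4*A)
J(l, R) = 722*l (J(l, R) = (2*11*(22 + 11))*l - 4*l = (2*11*33)*l - 4*l = 726*l - 4*l = 722*l)
(J(O, 10) + 1372346) - 548337 = (722*(-1182) + 1372346) - 548337 = (-853404 + 1372346) - 548337 = 518942 - 548337 = -29395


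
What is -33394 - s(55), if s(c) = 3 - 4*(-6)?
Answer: -33421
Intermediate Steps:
s(c) = 27 (s(c) = 3 + 24 = 27)
-33394 - s(55) = -33394 - 1*27 = -33394 - 27 = -33421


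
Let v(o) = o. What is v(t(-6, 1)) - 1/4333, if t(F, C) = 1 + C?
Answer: 8665/4333 ≈ 1.9998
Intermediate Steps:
v(t(-6, 1)) - 1/4333 = (1 + 1) - 1/4333 = 2 - 1*1/4333 = 2 - 1/4333 = 8665/4333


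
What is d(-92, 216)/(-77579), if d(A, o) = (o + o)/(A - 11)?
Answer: 432/7990637 ≈ 5.4063e-5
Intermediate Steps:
d(A, o) = 2*o/(-11 + A) (d(A, o) = (2*o)/(-11 + A) = 2*o/(-11 + A))
d(-92, 216)/(-77579) = (2*216/(-11 - 92))/(-77579) = (2*216/(-103))*(-1/77579) = (2*216*(-1/103))*(-1/77579) = -432/103*(-1/77579) = 432/7990637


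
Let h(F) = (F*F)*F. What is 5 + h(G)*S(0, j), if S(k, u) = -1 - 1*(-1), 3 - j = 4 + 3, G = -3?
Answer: 5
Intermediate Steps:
h(F) = F**3 (h(F) = F**2*F = F**3)
j = -4 (j = 3 - (4 + 3) = 3 - 1*7 = 3 - 7 = -4)
S(k, u) = 0 (S(k, u) = -1 + 1 = 0)
5 + h(G)*S(0, j) = 5 + (-3)**3*0 = 5 - 27*0 = 5 + 0 = 5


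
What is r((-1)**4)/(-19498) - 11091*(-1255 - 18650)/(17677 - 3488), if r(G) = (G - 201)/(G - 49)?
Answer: 25827013984015/1659942732 ≈ 15559.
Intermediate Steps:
r(G) = (-201 + G)/(-49 + G)
r((-1)**4)/(-19498) - 11091*(-1255 - 18650)/(17677 - 3488) = ((-201 + (-1)**4)/(-49 + (-1)**4))/(-19498) - 11091*(-1255 - 18650)/(17677 - 3488) = ((-201 + 1)/(-49 + 1))*(-1/19498) - 11091/(14189/(-19905)) = (-200/(-48))*(-1/19498) - 11091/(14189*(-1/19905)) = -1/48*(-200)*(-1/19498) - 11091/(-14189/19905) = (25/6)*(-1/19498) - 11091*(-19905/14189) = -25/116988 + 220766355/14189 = 25827013984015/1659942732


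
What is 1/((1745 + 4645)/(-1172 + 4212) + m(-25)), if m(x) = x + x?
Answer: -304/14561 ≈ -0.020878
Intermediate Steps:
m(x) = 2*x
1/((1745 + 4645)/(-1172 + 4212) + m(-25)) = 1/((1745 + 4645)/(-1172 + 4212) + 2*(-25)) = 1/(6390/3040 - 50) = 1/(6390*(1/3040) - 50) = 1/(639/304 - 50) = 1/(-14561/304) = -304/14561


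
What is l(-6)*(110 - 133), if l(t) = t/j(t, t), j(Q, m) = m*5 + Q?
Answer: -23/6 ≈ -3.8333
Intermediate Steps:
j(Q, m) = Q + 5*m (j(Q, m) = 5*m + Q = Q + 5*m)
l(t) = ⅙ (l(t) = t/(t + 5*t) = t/((6*t)) = t*(1/(6*t)) = ⅙)
l(-6)*(110 - 133) = (110 - 133)/6 = (⅙)*(-23) = -23/6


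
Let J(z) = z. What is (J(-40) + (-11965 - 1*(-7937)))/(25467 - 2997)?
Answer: -678/3745 ≈ -0.18104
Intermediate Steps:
(J(-40) + (-11965 - 1*(-7937)))/(25467 - 2997) = (-40 + (-11965 - 1*(-7937)))/(25467 - 2997) = (-40 + (-11965 + 7937))/22470 = (-40 - 4028)*(1/22470) = -4068*1/22470 = -678/3745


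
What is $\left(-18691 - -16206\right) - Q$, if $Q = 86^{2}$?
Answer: $-9881$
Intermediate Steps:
$Q = 7396$
$\left(-18691 - -16206\right) - Q = \left(-18691 - -16206\right) - 7396 = \left(-18691 + 16206\right) - 7396 = -2485 - 7396 = -9881$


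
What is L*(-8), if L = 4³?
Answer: -512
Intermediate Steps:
L = 64
L*(-8) = 64*(-8) = -512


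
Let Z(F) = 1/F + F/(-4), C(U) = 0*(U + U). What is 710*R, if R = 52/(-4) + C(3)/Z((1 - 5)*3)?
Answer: -9230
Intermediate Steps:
C(U) = 0 (C(U) = 0*(2*U) = 0)
Z(F) = 1/F - F/4 (Z(F) = 1/F + F*(-¼) = 1/F - F/4)
R = -13 (R = 52/(-4) + 0/(1/((1 - 5)*3) - (1 - 5)*3/4) = 52*(-¼) + 0/(1/(-4*3) - (-1)*3) = -13 + 0/(1/(-12) - ¼*(-12)) = -13 + 0/(-1/12 + 3) = -13 + 0/(35/12) = -13 + 0*(12/35) = -13 + 0 = -13)
710*R = 710*(-13) = -9230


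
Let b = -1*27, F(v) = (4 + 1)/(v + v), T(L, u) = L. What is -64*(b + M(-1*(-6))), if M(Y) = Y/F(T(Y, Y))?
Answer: 4032/5 ≈ 806.40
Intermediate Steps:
F(v) = 5/(2*v) (F(v) = 5/((2*v)) = 5*(1/(2*v)) = 5/(2*v))
M(Y) = 2*Y**2/5 (M(Y) = Y/((5/(2*Y))) = Y*(2*Y/5) = 2*Y**2/5)
b = -27
-64*(b + M(-1*(-6))) = -64*(-27 + 2*(-1*(-6))**2/5) = -64*(-27 + (2/5)*6**2) = -64*(-27 + (2/5)*36) = -64*(-27 + 72/5) = -64*(-63/5) = 4032/5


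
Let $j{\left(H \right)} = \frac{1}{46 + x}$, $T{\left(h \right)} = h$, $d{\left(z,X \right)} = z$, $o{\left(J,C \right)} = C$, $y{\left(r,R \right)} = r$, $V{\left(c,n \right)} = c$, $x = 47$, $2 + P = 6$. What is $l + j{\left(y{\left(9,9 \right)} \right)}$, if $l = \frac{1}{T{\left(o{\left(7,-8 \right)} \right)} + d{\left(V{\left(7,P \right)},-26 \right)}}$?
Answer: $- \frac{92}{93} \approx -0.98925$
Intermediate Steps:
$P = 4$ ($P = -2 + 6 = 4$)
$j{\left(H \right)} = \frac{1}{93}$ ($j{\left(H \right)} = \frac{1}{46 + 47} = \frac{1}{93}$)
$l = -1$ ($l = \frac{1}{-8 + 7} = \frac{1}{-1} = -1$)
$l + j{\left(y{\left(9,9 \right)} \right)} = -1 + \frac{1}{93} = - \frac{92}{93}$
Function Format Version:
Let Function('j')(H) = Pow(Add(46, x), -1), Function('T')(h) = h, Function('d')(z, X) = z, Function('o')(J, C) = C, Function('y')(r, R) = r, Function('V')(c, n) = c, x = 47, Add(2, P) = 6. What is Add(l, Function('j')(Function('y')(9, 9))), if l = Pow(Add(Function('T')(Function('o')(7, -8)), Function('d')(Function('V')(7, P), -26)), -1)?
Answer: Rational(-92, 93) ≈ -0.98925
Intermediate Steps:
P = 4 (P = Add(-2, 6) = 4)
Function('j')(H) = Rational(1, 93) (Function('j')(H) = Pow(Add(46, 47), -1) = Pow(93, -1) = Rational(1, 93))
l = -1 (l = Pow(Add(-8, 7), -1) = Pow(-1, -1) = -1)
Add(l, Function('j')(Function('y')(9, 9))) = Add(-1, Rational(1, 93)) = Rational(-92, 93)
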